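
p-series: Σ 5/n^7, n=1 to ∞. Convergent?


p-series test: Σ c/n^p converges if p > 1, diverges if p ≤ 1 (constant c > 0 doesn't affect convergence).
p = 7
7 > 1 → CONVERGES

Converges (p = 7 > 1)


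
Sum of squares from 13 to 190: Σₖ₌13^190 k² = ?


Σₖ₌13^190 k² = Σₖ₌₁^190 k² − Σₖ₌₁^12 k²
= 190·191·381/6 − 12·13·25/6
= 2304415 − 650 = 2303765

Σk² = 2303765


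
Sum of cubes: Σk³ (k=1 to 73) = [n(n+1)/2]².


n(n+1)/2 = 73×74/2 = 2701
Σk³ = 2701² = 7295401

Σk³ = 7295401


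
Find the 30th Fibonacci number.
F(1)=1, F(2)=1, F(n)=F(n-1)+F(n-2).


Fibonacci sequence: 1, 1, 2, 3, 5, 8, 13, 21, 34, 55, 89, ...
F(30) = 832040

F(30) = 832040


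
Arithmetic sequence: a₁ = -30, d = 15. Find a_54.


aₙ = a₁ + (n-1)d
= -30 + (54-1)×15
= -30 + 795
= 765

a_54 = 765


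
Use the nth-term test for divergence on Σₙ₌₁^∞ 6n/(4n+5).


lim(n→∞) 6n/(4n+5) = 6/4 = 3/2  (divide numerator and denominator by n)
lim aₙ = 3/2 ≠ 0 → series DIVERGES

Diverges (lim aₙ = 3/2 ≠ 0)


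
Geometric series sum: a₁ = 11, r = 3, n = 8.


Sₙ = 11×(3^8 - 1)/(3 - 1)
= 11×(6561 - 1)/2
= 11×6560/2
= 36080

S_8 = 36080


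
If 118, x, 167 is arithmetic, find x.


AM = (118 + 167)/2 = 285/2 = 142.5

AM = 142.5


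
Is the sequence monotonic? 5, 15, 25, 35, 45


Differences: 10, 10, 10, 10
All differences > 0 → strictly INCREASING

Monotonically increasing


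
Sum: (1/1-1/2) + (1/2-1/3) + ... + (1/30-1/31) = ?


Telescoping: adjacent terms cancel.
= 1/1 - 1/31
= 1 - 1/31 = 30/31

Sum = 30/31


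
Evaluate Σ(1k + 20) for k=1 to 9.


Σ(1k+20) = 1·Σk + 20·n
= 1·45 + 20·9
= 45 + 180 = 225

Σ = 225


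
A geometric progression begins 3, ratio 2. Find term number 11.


aₙ = a₁·r^(n-1)
= 3×2^10
= 3×1024
= 3072

a_11 = 3072


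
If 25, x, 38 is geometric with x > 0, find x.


GM = √(25×38) = √950 = 30.8221

GM = 30.8221


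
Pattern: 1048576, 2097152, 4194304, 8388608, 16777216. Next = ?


Pattern: powers of 2: 2ⁿ
Terms: 1048576, 2097152, 4194304, 8388608, 16777216
Next term = 33554432

Next term = 33554432


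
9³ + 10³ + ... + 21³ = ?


Σₖ₌9^21 k³ = [21·22/2]² − [8·9/2]²
= 53361 − 1296 = 52065

Σk³ = 52065


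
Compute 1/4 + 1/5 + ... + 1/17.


Σₖ₌4^17 1/k = 1/4 + 1/5 + 1/6 + ... + 1/17
= 19679783/12252240
≈ 1.6062

Sum = 19679783/12252240 ≈ 1.6062


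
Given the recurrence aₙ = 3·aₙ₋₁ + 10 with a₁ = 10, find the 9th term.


Computing step by step:
a_1 = 10
a_2 = 40
a_3 = 130
a_4 = 400
a_5 = 1210
a_6 = 3640
a_7 = 10930
a_8 = 32800
a_9 = 98410


a_9 = 98410


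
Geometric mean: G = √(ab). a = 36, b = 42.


GM = √(36×42) = √1512 = 38.8844

GM = 38.8844


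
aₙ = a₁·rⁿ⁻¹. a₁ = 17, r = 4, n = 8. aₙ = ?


aₙ = a₁·r^(n-1)
= 17×4^7
= 17×16384
= 278528

a_8 = 278528


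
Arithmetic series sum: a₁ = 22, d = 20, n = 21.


aₙ = 22 + (21-1)×20 = 422
Sₙ = n(a₁+aₙ)/2 = 21×(22+422)/2
= 21×444/2 = 4662

S_21 = 4662


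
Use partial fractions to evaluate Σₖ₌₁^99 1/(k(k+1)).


1/(k(k+1)) = 1/k - 1/(k+1) (partial fractions)
Telescoping: Σ = 1 - 1/100 = 99/100

Sum = 99/100


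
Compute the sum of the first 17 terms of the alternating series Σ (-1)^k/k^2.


S = -1 + 1/4 - 1/9 + 1/16 - 1/25 + 1/36 - 1/49 + 1/64 ± ...
= -0.8241
(Full series converges to -π²/12 ≈ -0.8225)

S_17 = -0.8241


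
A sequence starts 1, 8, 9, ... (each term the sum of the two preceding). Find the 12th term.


Computing iteratively: 1, 8, 9, 17, 26, 43, 69, 112, 181, 293, 474, 767
a_12 = 767

a_12 = 767


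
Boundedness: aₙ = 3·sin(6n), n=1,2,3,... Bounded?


For all n, -1 ≤ sin(6n) ≤ 1, so -3 ≤ 3·sin(6n) ≤ 3
Lower bound: -3, Upper bound: 3
The sequence IS bounded

Bounded (-3 ≤ aₙ ≤ 3)


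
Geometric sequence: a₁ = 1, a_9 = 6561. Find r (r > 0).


r^(n-1) = aₙ/a₁
r^8 = 6561/1 = 6561
r = 6561^(1/8)
= ±3; taking r > 0 gives r = 3

r = 3


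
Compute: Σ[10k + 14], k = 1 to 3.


Σ(10k+14) = 10·Σk + 14·n
= 10·6 + 14·3
= 60 + 42 = 102

Σ = 102


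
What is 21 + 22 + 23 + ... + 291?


Σₖ₌21^291 k = Σₖ₌₁^291 k − Σₖ₌₁^20 k
= 291·292/2 − 20·21/2
= 42486 − 210 = 42276

Σk = 42276


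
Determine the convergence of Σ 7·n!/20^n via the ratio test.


aₙ = 7·n!/20^n
a_{n+1}/aₙ = (n+1)!/20^(n+1) × 20^n/n!  (constant 7 cancels)
= (n+1)/20
L = lim(n→∞) (n+1)/20 = ∞
L > 1 → series DIVERGES

Diverges (ratio test: L = ∞ > 1)


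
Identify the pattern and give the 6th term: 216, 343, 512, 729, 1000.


Pattern: perfect cubes: n³
Terms: 216, 343, 512, 729, 1000
Next term = 1331

Next term = 1331


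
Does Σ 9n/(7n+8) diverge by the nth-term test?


lim(n→∞) 9n/(7n+8) = 9/7 = 9/7  (divide numerator and denominator by n)
lim aₙ = 9/7 ≠ 0 → series DIVERGES

Diverges (lim aₙ = 9/7 ≠ 0)


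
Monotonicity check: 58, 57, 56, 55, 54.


Differences: -1, -1, -1, -1
All differences < 0 → strictly DECREASING

Monotonically decreasing


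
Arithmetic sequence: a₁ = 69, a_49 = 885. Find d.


d = (aₙ - a₁)/(n-1)
= (885 - 69)/(49-1)
= 816/48 = 17

d = 17


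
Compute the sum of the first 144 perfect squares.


n = 144
n(n+1)(2n+1)/6 = 144×145×289/6
= 6034320/6 = 1005720

Σk² = 1005720


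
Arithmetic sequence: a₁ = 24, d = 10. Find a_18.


aₙ = a₁ + (n-1)d
= 24 + (18-1)×10
= 24 + 170
= 194

a_18 = 194


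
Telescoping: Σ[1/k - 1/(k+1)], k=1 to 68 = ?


Telescoping: adjacent terms cancel.
= 1/1 - 1/69
= 1 - 1/69 = 68/69

Sum = 68/69


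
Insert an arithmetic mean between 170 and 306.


AM = (170 + 306)/2 = 476/2 = 238

AM = 238


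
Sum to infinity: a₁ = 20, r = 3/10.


S∞ = a₁/(1-r) = 20/(1 - 3/10)
= 20/(7/10)
= 200/7

S∞ = 200/7


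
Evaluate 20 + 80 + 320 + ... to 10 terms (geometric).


Sₙ = 20×(4^10 - 1)/(4 - 1)
= 20×(1048576 - 1)/3
= 20×1048575/3
= 6990500

S_10 = 6990500


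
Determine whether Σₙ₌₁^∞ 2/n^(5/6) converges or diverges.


p-series test: Σ c/n^p converges if p > 1, diverges if p ≤ 1 (constant c > 0 doesn't affect convergence).
p = 5/6
5/6 ≤ 1 → DIVERGES

Diverges (p = 5/6 ≤ 1)


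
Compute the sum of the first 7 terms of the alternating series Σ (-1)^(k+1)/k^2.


S = 1 - 1/4 + 1/9 - 1/16 + 1/25 - 1/36 + 1/49
= 0.8312
(Full series converges to +π²/12 ≈ +0.8225)

S_7 = 0.8312


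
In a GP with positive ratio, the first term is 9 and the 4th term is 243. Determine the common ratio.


r^(n-1) = aₙ/a₁
r^3 = 243/9 = 27
r = 27^(1/3)
= 3

r = 3


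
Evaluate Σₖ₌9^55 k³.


Σₖ₌9^55 k³ = [55·56/2]² − [8·9/2]²
= 2371600 − 1296 = 2370304

Σk³ = 2370304


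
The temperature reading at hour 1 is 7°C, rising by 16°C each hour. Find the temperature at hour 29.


aₙ = a₁ + (n-1)d
= 7 + (29-1)×16
= 7 + 448
= 455

a_29 = 455


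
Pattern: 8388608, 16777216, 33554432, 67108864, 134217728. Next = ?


Pattern: powers of 2: 2ⁿ
Terms: 8388608, 16777216, 33554432, 67108864, 134217728
Next term = 268435456

Next term = 268435456


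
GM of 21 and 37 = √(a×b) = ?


GM = √(21×37) = √777 = 27.8747

GM = 27.8747


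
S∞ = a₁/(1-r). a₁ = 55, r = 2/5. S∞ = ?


S∞ = a₁/(1-r) = 55/(1 - 2/5)
= 55/(3/5)
= 275/3

S∞ = 275/3


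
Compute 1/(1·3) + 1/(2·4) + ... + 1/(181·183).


1/(k(k+2)) = (1/2)·(1/k - 1/(k+2)) (partial fractions)
Telescoping: Σ = (1/2)·(1 + 1/2 - 1/182 - 1/183) = 24797/33306

Sum = 24797/33306


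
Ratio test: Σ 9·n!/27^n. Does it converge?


aₙ = 9·n!/27^n
a_{n+1}/aₙ = (n+1)!/27^(n+1) × 27^n/n!  (constant 9 cancels)
= (n+1)/27
L = lim(n→∞) (n+1)/27 = ∞
L > 1 → series DIVERGES

Diverges (ratio test: L = ∞ > 1)


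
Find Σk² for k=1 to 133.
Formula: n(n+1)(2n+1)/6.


n = 133
n(n+1)(2n+1)/6 = 133×134×267/6
= 4758474/6 = 793079

Σk² = 793079


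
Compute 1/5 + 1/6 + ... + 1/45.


Σₖ₌5^45 1/k = 1/5 + 1/6 + 1/7 + ... + 1/45
= 3110637032899029427/1345655451257488800
≈ 2.3116

Sum = 3110637032899029427/1345655451257488800 ≈ 2.3116


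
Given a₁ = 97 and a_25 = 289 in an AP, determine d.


d = (aₙ - a₁)/(n-1)
= (289 - 97)/(25-1)
= 192/24 = 8

d = 8


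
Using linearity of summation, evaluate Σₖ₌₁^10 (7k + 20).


Σ(7k+20) = 7·Σk + 20·n
= 7·55 + 20·10
= 385 + 200 = 585

Σ = 585


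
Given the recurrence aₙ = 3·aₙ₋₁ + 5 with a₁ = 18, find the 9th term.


Computing step by step:
a_1 = 18
a_2 = 59
a_3 = 182
a_4 = 551
a_5 = 1658
a_6 = 4979
a_7 = 14942
a_8 = 44831
a_9 = 134498


a_9 = 134498


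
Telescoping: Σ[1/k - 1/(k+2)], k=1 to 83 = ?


Telescoping with gap 2: two head and two tail terms survive.
= (1 + 1/2) - (1/84 + 1/85)
= 3/2 - 1/84 - 1/85 = 10541/7140

Sum = 10541/7140


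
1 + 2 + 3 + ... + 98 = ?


n(n+1)/2 = 98×99/2 = 9702/2 = 4851

Σk = 4851


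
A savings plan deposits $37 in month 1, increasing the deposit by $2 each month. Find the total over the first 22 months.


aₙ = 37 + (22-1)×2 = 79
Sₙ = n(a₁+aₙ)/2 = 22×(37+79)/2
= 22×116/2 = 1276

S_22 = 1276


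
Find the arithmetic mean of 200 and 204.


AM = (200 + 204)/2 = 404/2 = 202

AM = 202


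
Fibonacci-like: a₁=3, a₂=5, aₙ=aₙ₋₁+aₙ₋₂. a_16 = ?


Computing iteratively: 3, 5, 8, 13, 21, 34, 55, 89, 144, 233, 377, 610, ...
a_16 = 4181

a_16 = 4181


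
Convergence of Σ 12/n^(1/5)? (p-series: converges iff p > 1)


p-series test: Σ c/n^p converges if p > 1, diverges if p ≤ 1 (constant c > 0 doesn't affect convergence).
p = 1/5
1/5 ≤ 1 → DIVERGES

Diverges (p = 1/5 ≤ 1)


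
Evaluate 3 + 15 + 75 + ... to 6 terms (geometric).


Sₙ = 3×(5^6 - 1)/(5 - 1)
= 3×(15625 - 1)/4
= 3×15624/4
= 11718

S_6 = 11718


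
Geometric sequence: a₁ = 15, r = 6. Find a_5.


aₙ = a₁·r^(n-1)
= 15×6^4
= 15×1296
= 19440

a_5 = 19440


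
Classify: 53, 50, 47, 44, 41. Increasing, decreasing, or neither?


Differences: -3, -3, -3, -3
All differences < 0 → strictly DECREASING

Monotonically decreasing


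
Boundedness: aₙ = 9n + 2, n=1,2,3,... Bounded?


aₙ = 9n + 2 → as n→∞, aₙ→∞
No finite upper bound exists
The sequence is UNBOUNDED

Unbounded (aₙ → ∞ as n → ∞)


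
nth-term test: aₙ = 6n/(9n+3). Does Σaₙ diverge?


lim(n→∞) 6n/(9n+3) = 6/9 = 2/3  (divide numerator and denominator by n)
lim aₙ = 2/3 ≠ 0 → series DIVERGES

Diverges (lim aₙ = 2/3 ≠ 0)


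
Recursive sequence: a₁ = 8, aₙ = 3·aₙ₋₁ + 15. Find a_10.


Computing step by step:
a_1 = 8
a_2 = 39
a_3 = 132
a_4 = 411
a_5 = 1248
a_6 = 3759
a_7 = 11292
a_8 = 33891
a_9 = 101688
a_10 = 305079


a_10 = 305079


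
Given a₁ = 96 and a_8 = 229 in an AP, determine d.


d = (aₙ - a₁)/(n-1)
= (229 - 96)/(8-1)
= 133/7 = 19

d = 19


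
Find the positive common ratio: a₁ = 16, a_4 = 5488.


r^(n-1) = aₙ/a₁
r^3 = 5488/16 = 343
r = 343^(1/3)
= 7

r = 7


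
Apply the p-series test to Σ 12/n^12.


p-series test: Σ c/n^p converges if p > 1, diverges if p ≤ 1 (constant c > 0 doesn't affect convergence).
p = 12
12 > 1 → CONVERGES

Converges (p = 12 > 1)


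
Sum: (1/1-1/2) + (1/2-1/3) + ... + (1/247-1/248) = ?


Telescoping: adjacent terms cancel.
= 1/1 - 1/248
= 1 - 1/248 = 247/248

Sum = 247/248


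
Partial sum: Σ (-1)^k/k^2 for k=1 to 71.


S = -1 + 1/4 - 1/9 + 1/16 - 1/25 + 1/36 - 1/49 + 1/64 ± ...
= -0.8226
(Full series converges to -π²/12 ≈ -0.8225)

S_71 = -0.8226


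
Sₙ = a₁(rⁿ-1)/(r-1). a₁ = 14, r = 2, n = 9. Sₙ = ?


Sₙ = 14×(2^9 - 1)/(2 - 1)
= 14×(512 - 1)/1
= 14×511/1
= 7154

S_9 = 7154


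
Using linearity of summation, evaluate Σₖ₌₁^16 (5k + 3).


Σ(5k+3) = 5·Σk + 3·n
= 5·136 + 3·16
= 680 + 48 = 728

Σ = 728


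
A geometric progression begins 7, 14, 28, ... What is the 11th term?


aₙ = a₁·r^(n-1)
= 7×2^10
= 7×1024
= 7168

a_11 = 7168


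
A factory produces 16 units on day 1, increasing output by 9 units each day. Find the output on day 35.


aₙ = a₁ + (n-1)d
= 16 + (35-1)×9
= 16 + 306
= 322

a_35 = 322


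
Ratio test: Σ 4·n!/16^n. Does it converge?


aₙ = 4·n!/16^n
a_{n+1}/aₙ = (n+1)!/16^(n+1) × 16^n/n!  (constant 4 cancels)
= (n+1)/16
L = lim(n→∞) (n+1)/16 = ∞
L > 1 → series DIVERGES

Diverges (ratio test: L = ∞ > 1)


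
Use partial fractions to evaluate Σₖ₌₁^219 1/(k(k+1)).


1/(k(k+1)) = 1/k - 1/(k+1) (partial fractions)
Telescoping: Σ = 1 - 1/220 = 219/220

Sum = 219/220


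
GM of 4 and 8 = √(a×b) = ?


GM = √(4×8) = √32 = 5.6569

GM = 5.6569


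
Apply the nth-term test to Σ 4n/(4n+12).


lim(n→∞) 4n/(4n+12) = 4/4 = 1  (divide numerator and denominator by n)
lim aₙ = 1 ≠ 0 → series DIVERGES

Diverges (lim aₙ = 1 ≠ 0)


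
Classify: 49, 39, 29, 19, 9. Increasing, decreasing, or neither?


Differences: -10, -10, -10, -10
All differences < 0 → strictly DECREASING

Monotonically decreasing


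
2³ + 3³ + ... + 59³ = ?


Σₖ₌2^59 k³ = [59·60/2]² − [1·2/2]²
= 3132900 − 1 = 3132899

Σk³ = 3132899


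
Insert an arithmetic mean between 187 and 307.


AM = (187 + 307)/2 = 494/2 = 247

AM = 247


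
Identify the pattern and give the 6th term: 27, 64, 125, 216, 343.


Pattern: perfect cubes: n³
Terms: 27, 64, 125, 216, 343
Next term = 512

Next term = 512


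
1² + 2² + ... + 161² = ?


n = 161
n(n+1)(2n+1)/6 = 161×162×323/6
= 8424486/6 = 1404081

Σk² = 1404081


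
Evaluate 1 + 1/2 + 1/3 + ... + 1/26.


H_26 = 1/1 + 1/2 + 1/3 + ... + 1/26
= 34395742267/8923714800
≈ 3.8544

H_26 = 34395742267/8923714800 ≈ 3.8544


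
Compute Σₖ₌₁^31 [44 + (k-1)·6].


aₙ = 44 + (31-1)×6 = 224
Sₙ = n(a₁+aₙ)/2 = 31×(44+224)/2
= 31×268/2 = 4154

S_31 = 4154


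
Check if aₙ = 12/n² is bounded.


a₁ = 12, a₂ = 12/4, a₃ = 12/9, ...
0 < aₙ ≤ 12 for all n ≥ 1
The sequence IS bounded

Bounded (0 < aₙ ≤ 12)


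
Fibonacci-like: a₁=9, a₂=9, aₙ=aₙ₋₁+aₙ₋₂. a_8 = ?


Computing iteratively: 9, 9, 18, 27, 45, 72, 117, 189
a_8 = 189

a_8 = 189


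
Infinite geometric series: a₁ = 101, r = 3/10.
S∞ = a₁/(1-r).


S∞ = a₁/(1-r) = 101/(1 - 3/10)
= 101/(7/10)
= 1010/7

S∞ = 1010/7


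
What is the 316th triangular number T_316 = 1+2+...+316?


n(n+1)/2 = 316×317/2 = 100172/2 = 50086

Σk = 50086


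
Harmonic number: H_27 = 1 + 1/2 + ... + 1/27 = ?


H_27 = 1/1 + 1/2 + 1/3 + ... + 1/27
= 312536252003/80313433200
≈ 3.8915

H_27 = 312536252003/80313433200 ≈ 3.8915


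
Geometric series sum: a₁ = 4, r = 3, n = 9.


Sₙ = 4×(3^9 - 1)/(3 - 1)
= 4×(19683 - 1)/2
= 4×19682/2
= 39364

S_9 = 39364


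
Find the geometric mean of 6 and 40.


GM = √(6×40) = √240 = 15.4919

GM = 15.4919


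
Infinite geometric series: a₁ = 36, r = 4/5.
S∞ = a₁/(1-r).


S∞ = a₁/(1-r) = 36/(1 - 4/5)
= 36/(1/5)
= 180

S∞ = 180


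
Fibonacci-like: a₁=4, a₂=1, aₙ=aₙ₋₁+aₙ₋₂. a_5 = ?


Computing iteratively: 4, 1, 5, 6, 11
a_5 = 11

a_5 = 11


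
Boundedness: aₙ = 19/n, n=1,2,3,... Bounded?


a₁ = 19, a₂ = 19/2, a₃ = 19/3, ...
0 < aₙ ≤ 19 for all n ≥ 1
Lower bound: 0, Upper bound: 19
The sequence IS bounded

Bounded (0 < aₙ ≤ 19)


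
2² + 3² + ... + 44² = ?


Σₖ₌2^44 k² = Σₖ₌₁^44 k² − Σₖ₌₁^1 k²
= 44·45·89/6 − 1·2·3/6
= 29370 − 1 = 29369

Σk² = 29369


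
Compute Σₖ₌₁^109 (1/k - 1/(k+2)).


Telescoping with gap 2: two head and two tail terms survive.
= (1 + 1/2) - (1/110 + 1/111)
= 3/2 - 1/110 - 1/111 = 9047/6105

Sum = 9047/6105


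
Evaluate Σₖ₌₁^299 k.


n(n+1)/2 = 299×300/2 = 89700/2 = 44850

Σk = 44850


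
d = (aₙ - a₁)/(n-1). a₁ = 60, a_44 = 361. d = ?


d = (aₙ - a₁)/(n-1)
= (361 - 60)/(44-1)
= 301/43 = 7

d = 7


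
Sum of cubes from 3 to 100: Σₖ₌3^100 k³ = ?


Σₖ₌3^100 k³ = [100·101/2]² − [2·3/2]²
= 25502500 − 9 = 25502491

Σk³ = 25502491


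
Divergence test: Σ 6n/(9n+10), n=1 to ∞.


lim(n→∞) 6n/(9n+10) = 6/9 = 2/3  (divide numerator and denominator by n)
lim aₙ = 2/3 ≠ 0 → series DIVERGES

Diverges (lim aₙ = 2/3 ≠ 0)


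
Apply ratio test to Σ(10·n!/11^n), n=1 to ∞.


aₙ = 10·n!/11^n
a_{n+1}/aₙ = (n+1)!/11^(n+1) × 11^n/n!  (constant 10 cancels)
= (n+1)/11
L = lim(n→∞) (n+1)/11 = ∞
L > 1 → series DIVERGES

Diverges (ratio test: L = ∞ > 1)


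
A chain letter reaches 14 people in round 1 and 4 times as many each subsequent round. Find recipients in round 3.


aₙ = a₁·r^(n-1)
= 14×4^2
= 14×16
= 224

a_3 = 224


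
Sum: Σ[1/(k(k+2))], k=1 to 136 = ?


1/(k(k+2)) = (1/2)·(1/k - 1/(k+2)) (partial fractions)
Telescoping: Σ = (1/2)·(1 + 1/2 - 1/137 - 1/138) = 7021/9453

Sum = 7021/9453


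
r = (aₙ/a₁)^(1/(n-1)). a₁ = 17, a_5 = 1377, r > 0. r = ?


r^(n-1) = aₙ/a₁
r^4 = 1377/17 = 81
r = 81^(1/4)
= ±3; taking r > 0 gives r = 3

r = 3


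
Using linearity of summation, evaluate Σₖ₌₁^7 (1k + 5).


Σ(1k+5) = 1·Σk + 5·n
= 1·28 + 5·7
= 28 + 35 = 63

Σ = 63


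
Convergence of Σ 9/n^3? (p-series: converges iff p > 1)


p-series test: Σ c/n^p converges if p > 1, diverges if p ≤ 1 (constant c > 0 doesn't affect convergence).
p = 3
3 > 1 → CONVERGES

Converges (p = 3 > 1)


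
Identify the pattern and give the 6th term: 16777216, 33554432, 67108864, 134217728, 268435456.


Pattern: powers of 2: 2ⁿ
Terms: 16777216, 33554432, 67108864, 134217728, 268435456
Next term = 536870912

Next term = 536870912


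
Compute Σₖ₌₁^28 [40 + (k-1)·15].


aₙ = 40 + (28-1)×15 = 445
Sₙ = n(a₁+aₙ)/2 = 28×(40+445)/2
= 28×485/2 = 6790

S_28 = 6790


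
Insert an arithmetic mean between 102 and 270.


AM = (102 + 270)/2 = 372/2 = 186

AM = 186


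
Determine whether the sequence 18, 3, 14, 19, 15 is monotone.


Differences: -15, 11, 5, -4
Difference at position 2 is +11 (> 0) but position 1 is -15 (< 0) — sequence both rises and falls
→ NOT monotonic

Not monotonic


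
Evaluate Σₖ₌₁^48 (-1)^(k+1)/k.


S = 1 - 1/2 + 1/3 - 1/4 + 1/5 - 1/6 + 1/7 - 1/8 ± ...
= 0.6828
(Full series converges to +ln(2) ≈ +0.6931)

S_48 = 0.6828


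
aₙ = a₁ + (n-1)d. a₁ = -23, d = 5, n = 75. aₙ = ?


aₙ = a₁ + (n-1)d
= -23 + (75-1)×5
= -23 + 370
= 347

a_75 = 347


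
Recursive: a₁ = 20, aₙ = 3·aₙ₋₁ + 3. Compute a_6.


Computing step by step:
a_1 = 20
a_2 = 63
a_3 = 192
a_4 = 579
a_5 = 1740
a_6 = 5223


a_6 = 5223


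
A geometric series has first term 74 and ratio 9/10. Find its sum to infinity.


S∞ = a₁/(1-r) = 74/(1 - 9/10)
= 74/(1/10)
= 740

S∞ = 740


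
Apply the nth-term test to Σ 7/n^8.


lim(n→∞) 7/n^8 = 0
lim aₙ = 0 → nth-term test is INCONCLUSIVE
(Need other tests; this is actually a convergent p-series with p=8 > 1)

Inconclusive (lim aₙ = 0; need another test)


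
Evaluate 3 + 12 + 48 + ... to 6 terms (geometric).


Sₙ = 3×(4^6 - 1)/(4 - 1)
= 3×(4096 - 1)/3
= 3×4095/3
= 4095

S_6 = 4095


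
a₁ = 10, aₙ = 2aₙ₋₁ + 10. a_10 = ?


Computing step by step:
a_1 = 10
a_2 = 30
a_3 = 70
a_4 = 150
a_5 = 310
a_6 = 630
a_7 = 1270
a_8 = 2550
a_9 = 5110
a_10 = 10230


a_10 = 10230


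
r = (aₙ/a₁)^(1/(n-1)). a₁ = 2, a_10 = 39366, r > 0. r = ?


r^(n-1) = aₙ/a₁
r^9 = 39366/2 = 19683
r = 19683^(1/9)
= 3

r = 3


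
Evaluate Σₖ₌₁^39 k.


n(n+1)/2 = 39×40/2 = 1560/2 = 780

Σk = 780


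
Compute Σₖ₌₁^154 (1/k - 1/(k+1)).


Telescoping: adjacent terms cancel.
= 1/1 - 1/155
= 1 - 1/155 = 154/155

Sum = 154/155


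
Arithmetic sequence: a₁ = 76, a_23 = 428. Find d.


d = (aₙ - a₁)/(n-1)
= (428 - 76)/(23-1)
= 352/22 = 16

d = 16


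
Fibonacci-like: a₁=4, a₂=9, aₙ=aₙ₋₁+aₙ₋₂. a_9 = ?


Computing iteratively: 4, 9, 13, 22, 35, 57, 92, 149, 241
a_9 = 241

a_9 = 241


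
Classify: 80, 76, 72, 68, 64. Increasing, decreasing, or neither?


Differences: -4, -4, -4, -4
All differences < 0 → strictly DECREASING

Monotonically decreasing


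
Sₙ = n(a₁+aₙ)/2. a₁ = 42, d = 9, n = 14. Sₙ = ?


aₙ = 42 + (14-1)×9 = 159
Sₙ = n(a₁+aₙ)/2 = 14×(42+159)/2
= 14×201/2 = 1407

S_14 = 1407


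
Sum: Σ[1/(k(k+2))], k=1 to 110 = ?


1/(k(k+2)) = (1/2)·(1/k - 1/(k+2)) (partial fractions)
Telescoping: Σ = (1/2)·(1 + 1/2 - 1/111 - 1/112) = 18425/24864

Sum = 18425/24864


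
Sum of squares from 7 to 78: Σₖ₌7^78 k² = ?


Σₖ₌7^78 k² = Σₖ₌₁^78 k² − Σₖ₌₁^6 k²
= 78·79·157/6 − 6·7·13/6
= 161239 − 91 = 161148

Σk² = 161148


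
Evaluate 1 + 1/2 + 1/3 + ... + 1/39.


H_39 = 1/1 + 1/2 + 1/3 + ... + 1/39
= 2066035355155033/485721041551200
≈ 4.2535

H_39 = 2066035355155033/485721041551200 ≈ 4.2535


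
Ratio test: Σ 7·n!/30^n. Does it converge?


aₙ = 7·n!/30^n
a_{n+1}/aₙ = (n+1)!/30^(n+1) × 30^n/n!  (constant 7 cancels)
= (n+1)/30
L = lim(n→∞) (n+1)/30 = ∞
L > 1 → series DIVERGES

Diverges (ratio test: L = ∞ > 1)


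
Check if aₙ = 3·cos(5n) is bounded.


For all n, -1 ≤ cos(5n) ≤ 1, so -3 ≤ 3·cos(5n) ≤ 3
Lower bound: -3, Upper bound: 3
The sequence IS bounded

Bounded (-3 ≤ aₙ ≤ 3)


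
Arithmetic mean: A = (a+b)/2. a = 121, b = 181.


AM = (121 + 181)/2 = 302/2 = 151

AM = 151


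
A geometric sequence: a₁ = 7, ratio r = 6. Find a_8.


aₙ = a₁·r^(n-1)
= 7×6^7
= 7×279936
= 1959552

a_8 = 1959552


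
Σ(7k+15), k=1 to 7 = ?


Σ(7k+15) = 7·Σk + 15·n
= 7·28 + 15·7
= 196 + 105 = 301

Σ = 301


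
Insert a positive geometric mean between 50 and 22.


GM = √(50×22) = √1100 = 33.1662

GM = 33.1662


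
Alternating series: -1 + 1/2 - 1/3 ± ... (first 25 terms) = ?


S = -1 + 1/2 - 1/3 + 1/4 - 1/5 + 1/6 - 1/7 + 1/8 ± ...
= -0.7127
(Full series converges to -ln(2) ≈ -0.6931)

S_25 = -0.7127


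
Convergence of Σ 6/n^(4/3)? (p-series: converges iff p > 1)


p-series test: Σ c/n^p converges if p > 1, diverges if p ≤ 1 (constant c > 0 doesn't affect convergence).
p = 4/3
4/3 > 1 → CONVERGES

Converges (p = 4/3 > 1)


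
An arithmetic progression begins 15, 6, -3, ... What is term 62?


aₙ = a₁ + (n-1)d
= 15 + (62-1)×-9
= 15 - 549
= -534

a_62 = -534


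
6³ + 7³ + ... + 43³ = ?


Σₖ₌6^43 k³ = [43·44/2]² − [5·6/2]²
= 894916 − 225 = 894691

Σk³ = 894691


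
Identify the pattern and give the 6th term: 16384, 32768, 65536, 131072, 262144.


Pattern: powers of 2: 2ⁿ
Terms: 16384, 32768, 65536, 131072, 262144
Next term = 524288

Next term = 524288


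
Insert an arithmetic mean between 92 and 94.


AM = (92 + 94)/2 = 186/2 = 93

AM = 93


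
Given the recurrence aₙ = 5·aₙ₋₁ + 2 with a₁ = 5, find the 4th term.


Computing step by step:
a_1 = 5
a_2 = 27
a_3 = 137
a_4 = 687


a_4 = 687


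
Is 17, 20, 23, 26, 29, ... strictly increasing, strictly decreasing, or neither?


Differences: 3, 3, 3, 3
All differences > 0 → strictly INCREASING

Monotonically increasing


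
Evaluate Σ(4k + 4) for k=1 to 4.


Σ(4k+4) = 4·Σk + 4·n
= 4·10 + 4·4
= 40 + 16 = 56

Σ = 56


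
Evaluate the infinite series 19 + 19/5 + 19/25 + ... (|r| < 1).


S∞ = a₁/(1-r) = 19/(1 - 1/5)
= 19/(4/5)
= 95/4

S∞ = 95/4


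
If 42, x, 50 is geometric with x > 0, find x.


GM = √(42×50) = √2100 = 45.8258

GM = 45.8258


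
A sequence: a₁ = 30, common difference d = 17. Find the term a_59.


aₙ = a₁ + (n-1)d
= 30 + (59-1)×17
= 30 + 986
= 1016

a_59 = 1016


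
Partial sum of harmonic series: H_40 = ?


H_40 = 1/1 + 1/2 + 1/3 + ... + 1/40
= 2078178381193813/485721041551200
≈ 4.2785

H_40 = 2078178381193813/485721041551200 ≈ 4.2785


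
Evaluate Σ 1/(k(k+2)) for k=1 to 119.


1/(k(k+2)) = (1/2)·(1/k - 1/(k+2)) (partial fractions)
Telescoping: Σ = (1/2)·(1 + 1/2 - 1/120 - 1/121) = 21539/29040

Sum = 21539/29040


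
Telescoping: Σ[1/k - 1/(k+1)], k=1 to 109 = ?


Telescoping: adjacent terms cancel.
= 1/1 - 1/110
= 1 - 1/110 = 109/110

Sum = 109/110


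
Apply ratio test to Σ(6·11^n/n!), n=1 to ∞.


aₙ = 6·11^n/n!
a_{n+1}/aₙ = 11^(n+1)/(n+1)! × n!/11^n  (constant 6 cancels)
= 11/(n+1)
L = lim(n→∞) 11/(n+1) = 0
L < 1 → series CONVERGES

Converges (ratio test: L = 0 < 1)


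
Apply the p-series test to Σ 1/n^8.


p-series test: Σ c/n^p converges if p > 1, diverges if p ≤ 1 (constant c > 0 doesn't affect convergence).
p = 8
8 > 1 → CONVERGES

Converges (p = 8 > 1)


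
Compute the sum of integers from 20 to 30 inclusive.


Σₖ₌20^30 k = Σₖ₌₁^30 k − Σₖ₌₁^19 k
= 30·31/2 − 19·20/2
= 465 − 190 = 275

Σk = 275


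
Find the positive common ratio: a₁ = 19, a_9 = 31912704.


r^(n-1) = aₙ/a₁
r^8 = 31912704/19 = 1679616
r = 1679616^(1/8)
= ±6; taking r > 0 gives r = 6

r = 6


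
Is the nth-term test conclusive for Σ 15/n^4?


lim(n→∞) 15/n^4 = 0
lim aₙ = 0 → nth-term test is INCONCLUSIVE
(Need other tests; this is actually a convergent p-series with p=4 > 1)

Inconclusive (lim aₙ = 0; need another test)


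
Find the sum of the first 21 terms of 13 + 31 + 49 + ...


aₙ = 13 + (21-1)×18 = 373
Sₙ = n(a₁+aₙ)/2 = 21×(13+373)/2
= 21×386/2 = 4053

S_21 = 4053


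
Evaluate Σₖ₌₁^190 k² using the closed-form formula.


n = 190
n(n+1)(2n+1)/6 = 190×191×381/6
= 13826490/6 = 2304415

Σk² = 2304415


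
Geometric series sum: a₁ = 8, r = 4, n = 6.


Sₙ = 8×(4^6 - 1)/(4 - 1)
= 8×(4096 - 1)/3
= 8×4095/3
= 10920

S_6 = 10920


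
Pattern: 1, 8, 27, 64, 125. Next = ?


Pattern: perfect cubes: n³
Terms: 1, 8, 27, 64, 125
Next term = 216

Next term = 216


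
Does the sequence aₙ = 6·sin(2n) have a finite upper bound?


For all n, -1 ≤ sin(2n) ≤ 1, so -6 ≤ 6·sin(2n) ≤ 6
Lower bound: -6, Upper bound: 6
The sequence IS bounded

Bounded (-6 ≤ aₙ ≤ 6)


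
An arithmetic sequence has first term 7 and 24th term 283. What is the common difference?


d = (aₙ - a₁)/(n-1)
= (283 - 7)/(24-1)
= 276/23 = 12

d = 12


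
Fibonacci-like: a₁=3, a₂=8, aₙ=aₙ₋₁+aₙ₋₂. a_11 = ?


Computing iteratively: 3, 8, 11, 19, 30, 49, 79, 128, 207, 335, 542
a_11 = 542

a_11 = 542


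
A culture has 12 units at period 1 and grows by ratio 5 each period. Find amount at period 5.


aₙ = a₁·r^(n-1)
= 12×5^4
= 12×625
= 7500

a_5 = 7500


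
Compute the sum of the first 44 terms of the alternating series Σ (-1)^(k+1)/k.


S = 1 - 1/2 + 1/3 - 1/4 + 1/5 - 1/6 + 1/7 - 1/8 ± ...
= 0.6819
(Full series converges to +ln(2) ≈ +0.6931)

S_44 = 0.6819


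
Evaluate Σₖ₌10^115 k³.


Σₖ₌10^115 k³ = [115·116/2]² − [9·10/2]²
= 44488900 − 2025 = 44486875

Σk³ = 44486875


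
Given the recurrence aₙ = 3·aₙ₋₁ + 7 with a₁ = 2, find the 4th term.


Computing step by step:
a_1 = 2
a_2 = 13
a_3 = 46
a_4 = 145


a_4 = 145


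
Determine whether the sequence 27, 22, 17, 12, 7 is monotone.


Differences: -5, -5, -5, -5
All differences < 0 → strictly DECREASING

Monotonically decreasing


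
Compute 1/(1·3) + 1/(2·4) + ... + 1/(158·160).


1/(k(k+2)) = (1/2)·(1/k - 1/(k+2)) (partial fractions)
Telescoping: Σ = (1/2)·(1 + 1/2 - 1/159 - 1/160) = 37841/50880

Sum = 37841/50880


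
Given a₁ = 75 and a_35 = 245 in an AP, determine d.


d = (aₙ - a₁)/(n-1)
= (245 - 75)/(35-1)
= 170/34 = 5

d = 5


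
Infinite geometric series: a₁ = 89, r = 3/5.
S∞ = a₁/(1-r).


S∞ = a₁/(1-r) = 89/(1 - 3/5)
= 89/(2/5)
= 445/2

S∞ = 445/2


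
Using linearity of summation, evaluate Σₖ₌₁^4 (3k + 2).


Σ(3k+2) = 3·Σk + 2·n
= 3·10 + 2·4
= 30 + 8 = 38

Σ = 38


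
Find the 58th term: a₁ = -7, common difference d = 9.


aₙ = a₁ + (n-1)d
= -7 + (58-1)×9
= -7 + 513
= 506

a_58 = 506


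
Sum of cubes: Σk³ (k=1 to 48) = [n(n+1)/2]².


n(n+1)/2 = 48×49/2 = 1176
Σk³ = 1176² = 1382976

Σk³ = 1382976


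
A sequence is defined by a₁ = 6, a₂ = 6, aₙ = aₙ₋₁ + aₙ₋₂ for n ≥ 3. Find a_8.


Computing iteratively: 6, 6, 12, 18, 30, 48, 78, 126
a_8 = 126

a_8 = 126


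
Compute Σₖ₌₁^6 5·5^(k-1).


Sₙ = 5×(5^6 - 1)/(5 - 1)
= 5×(15625 - 1)/4
= 5×15624/4
= 19530

S_6 = 19530


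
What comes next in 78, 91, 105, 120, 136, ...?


Pattern: triangular numbers: n(n+1)/2
Terms: 78, 91, 105, 120, 136
Next term = 153

Next term = 153


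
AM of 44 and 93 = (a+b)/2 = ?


AM = (44 + 93)/2 = 137/2 = 68.5

AM = 68.5


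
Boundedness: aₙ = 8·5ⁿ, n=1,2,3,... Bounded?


aₙ = 8·5ⁿ → as n→∞, aₙ→∞ (since base 5 > 1)
No finite upper bound exists
The sequence is UNBOUNDED

Unbounded (aₙ → ∞ as n → ∞)


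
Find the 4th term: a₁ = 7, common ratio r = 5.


aₙ = a₁·r^(n-1)
= 7×5^3
= 7×125
= 875

a_4 = 875


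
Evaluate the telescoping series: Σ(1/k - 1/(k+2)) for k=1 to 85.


Telescoping with gap 2: two head and two tail terms survive.
= (1 + 1/2) - (1/86 + 1/87)
= 3/2 - 1/86 - 1/87 = 5525/3741

Sum = 5525/3741


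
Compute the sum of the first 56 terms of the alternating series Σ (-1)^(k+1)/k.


S = 1 - 1/2 + 1/3 - 1/4 + 1/5 - 1/6 + 1/7 - 1/8 ± ...
= 0.6843
(Full series converges to +ln(2) ≈ +0.6931)

S_56 = 0.6843


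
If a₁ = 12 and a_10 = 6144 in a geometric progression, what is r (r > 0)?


r^(n-1) = aₙ/a₁
r^9 = 6144/12 = 512
r = 512^(1/9)
= 2

r = 2


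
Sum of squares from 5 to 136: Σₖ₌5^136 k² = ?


Σₖ₌5^136 k² = Σₖ₌₁^136 k² − Σₖ₌₁^4 k²
= 136·137·273/6 − 4·5·9/6
= 847756 − 30 = 847726

Σk² = 847726


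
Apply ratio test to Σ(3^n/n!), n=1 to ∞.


aₙ = 3^n/n!
a_{n+1}/aₙ = 3^(n+1)/(n+1)! × n!/3^n
= 3/(n+1)
L = lim(n→∞) 3/(n+1) = 0
L < 1 → series CONVERGES

Converges (ratio test: L = 0 < 1)


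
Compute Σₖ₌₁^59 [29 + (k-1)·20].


aₙ = 29 + (59-1)×20 = 1189
Sₙ = n(a₁+aₙ)/2 = 59×(29+1189)/2
= 59×1218/2 = 35931

S_59 = 35931


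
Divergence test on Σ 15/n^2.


lim(n→∞) 15/n^2 = 0
lim aₙ = 0 → nth-term test is INCONCLUSIVE
(Need other tests; this is actually a convergent p-series with p=2 > 1)

Inconclusive (lim aₙ = 0; need another test)


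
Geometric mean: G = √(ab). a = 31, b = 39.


GM = √(31×39) = √1209 = 34.7707

GM = 34.7707


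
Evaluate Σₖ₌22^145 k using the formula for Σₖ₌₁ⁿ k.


Σₖ₌22^145 k = Σₖ₌₁^145 k − Σₖ₌₁^21 k
= 145·146/2 − 21·22/2
= 10585 − 231 = 10354

Σk = 10354


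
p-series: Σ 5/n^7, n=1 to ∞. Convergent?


p-series test: Σ c/n^p converges if p > 1, diverges if p ≤ 1 (constant c > 0 doesn't affect convergence).
p = 7
7 > 1 → CONVERGES

Converges (p = 7 > 1)


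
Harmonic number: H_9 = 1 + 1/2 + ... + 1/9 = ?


H_9 = 1/1 + 1/2 + 1/3 + 1/4 + 1/5 + 1/6 + 1/7 + 1/8 + 1/9
= 7129/2520
≈ 2.829

H_9 = 7129/2520 ≈ 2.829


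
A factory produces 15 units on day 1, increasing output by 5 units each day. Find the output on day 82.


aₙ = a₁ + (n-1)d
= 15 + (82-1)×5
= 15 + 405
= 420

a_82 = 420


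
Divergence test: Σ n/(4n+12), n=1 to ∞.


lim(n→∞) n/(4n+12) = 1/4 = 1/4  (divide numerator and denominator by n)
lim aₙ = 1/4 ≠ 0 → series DIVERGES

Diverges (lim aₙ = 1/4 ≠ 0)


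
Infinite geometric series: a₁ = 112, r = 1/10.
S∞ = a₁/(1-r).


S∞ = a₁/(1-r) = 112/(1 - 1/10)
= 112/(9/10)
= 1120/9

S∞ = 1120/9


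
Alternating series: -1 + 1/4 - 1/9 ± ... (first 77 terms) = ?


S = -1 + 1/4 - 1/9 + 1/16 - 1/25 + 1/36 - 1/49 + 1/64 ± ...
= -0.8226
(Full series converges to -π²/12 ≈ -0.8225)

S_77 = -0.8226


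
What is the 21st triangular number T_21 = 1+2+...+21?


n(n+1)/2 = 21×22/2 = 462/2 = 231

Σk = 231


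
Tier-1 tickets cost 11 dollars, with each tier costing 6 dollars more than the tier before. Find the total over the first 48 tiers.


aₙ = 11 + (48-1)×6 = 293
Sₙ = n(a₁+aₙ)/2 = 48×(11+293)/2
= 48×304/2 = 7296

S_48 = 7296


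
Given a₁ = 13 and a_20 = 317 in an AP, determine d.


d = (aₙ - a₁)/(n-1)
= (317 - 13)/(20-1)
= 304/19 = 16

d = 16


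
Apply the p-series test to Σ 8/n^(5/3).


p-series test: Σ c/n^p converges if p > 1, diverges if p ≤ 1 (constant c > 0 doesn't affect convergence).
p = 5/3
5/3 > 1 → CONVERGES

Converges (p = 5/3 > 1)


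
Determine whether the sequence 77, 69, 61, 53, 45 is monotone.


Differences: -8, -8, -8, -8
All differences < 0 → strictly DECREASING

Monotonically decreasing


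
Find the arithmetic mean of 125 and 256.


AM = (125 + 256)/2 = 381/2 = 190.5

AM = 190.5


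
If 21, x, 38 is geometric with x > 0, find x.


GM = √(21×38) = √798 = 28.2489

GM = 28.2489


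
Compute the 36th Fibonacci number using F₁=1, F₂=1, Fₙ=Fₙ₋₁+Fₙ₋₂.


Fibonacci sequence: 1, 1, 2, 3, 5, 8, 13, 21, 34, 55, 89, ...
F(36) = 14930352

F(36) = 14930352


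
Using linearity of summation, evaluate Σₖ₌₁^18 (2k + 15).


Σ(2k+15) = 2·Σk + 15·n
= 2·171 + 15·18
= 342 + 270 = 612

Σ = 612


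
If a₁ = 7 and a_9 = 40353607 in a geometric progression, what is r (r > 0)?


r^(n-1) = aₙ/a₁
r^8 = 40353607/7 = 5764801
r = 5764801^(1/8)
= ±7; taking r > 0 gives r = 7

r = 7


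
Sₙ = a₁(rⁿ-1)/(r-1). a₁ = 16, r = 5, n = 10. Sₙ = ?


Sₙ = 16×(5^10 - 1)/(5 - 1)
= 16×(9765625 - 1)/4
= 16×9765624/4
= 39062496

S_10 = 39062496


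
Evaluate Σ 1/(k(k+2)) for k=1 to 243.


1/(k(k+2)) = (1/2)·(1/k - 1/(k+2)) (partial fractions)
Telescoping: Σ = (1/2)·(1 + 1/2 - 1/244 - 1/245) = 89181/119560

Sum = 89181/119560


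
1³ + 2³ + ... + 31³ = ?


n(n+1)/2 = 31×32/2 = 496
Σk³ = 496² = 246016

Σk³ = 246016


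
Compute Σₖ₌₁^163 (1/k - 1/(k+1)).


Telescoping: adjacent terms cancel.
= 1/1 - 1/164
= 1 - 1/164 = 163/164

Sum = 163/164


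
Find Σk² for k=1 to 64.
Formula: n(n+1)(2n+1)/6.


n = 64
n(n+1)(2n+1)/6 = 64×65×129/6
= 536640/6 = 89440

Σk² = 89440


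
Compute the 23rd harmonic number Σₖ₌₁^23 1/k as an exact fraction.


H_23 = 1/1 + 1/2 + 1/3 + ... + 1/23
= 444316699/118982864
≈ 3.7343

H_23 = 444316699/118982864 ≈ 3.7343


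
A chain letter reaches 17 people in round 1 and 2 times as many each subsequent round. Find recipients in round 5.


aₙ = a₁·r^(n-1)
= 17×2^4
= 17×16
= 272

a_5 = 272


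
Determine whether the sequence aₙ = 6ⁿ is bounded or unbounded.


aₙ = 6ⁿ → as n→∞, aₙ→∞ (since base 6 > 1)
No finite upper bound exists
The sequence is UNBOUNDED

Unbounded (aₙ → ∞ as n → ∞)


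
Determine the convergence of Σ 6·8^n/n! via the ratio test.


aₙ = 6·8^n/n!
a_{n+1}/aₙ = 8^(n+1)/(n+1)! × n!/8^n  (constant 6 cancels)
= 8/(n+1)
L = lim(n→∞) 8/(n+1) = 0
L < 1 → series CONVERGES

Converges (ratio test: L = 0 < 1)


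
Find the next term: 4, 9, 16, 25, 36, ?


Pattern: perfect squares: n²
Terms: 4, 9, 16, 25, 36
Next term = 49

Next term = 49


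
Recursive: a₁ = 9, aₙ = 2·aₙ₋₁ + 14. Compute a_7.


Computing step by step:
a_1 = 9
a_2 = 32
a_3 = 78
a_4 = 170
a_5 = 354
a_6 = 722
a_7 = 1458


a_7 = 1458


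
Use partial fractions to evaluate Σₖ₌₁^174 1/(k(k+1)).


1/(k(k+1)) = 1/k - 1/(k+1) (partial fractions)
Telescoping: Σ = 1 - 1/175 = 174/175

Sum = 174/175


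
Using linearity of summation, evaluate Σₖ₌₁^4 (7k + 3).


Σ(7k+3) = 7·Σk + 3·n
= 7·10 + 3·4
= 70 + 12 = 82

Σ = 82


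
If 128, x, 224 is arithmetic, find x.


AM = (128 + 224)/2 = 352/2 = 176

AM = 176


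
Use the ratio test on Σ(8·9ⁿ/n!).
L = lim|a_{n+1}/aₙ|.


aₙ = 8·9^n/n!
a_{n+1}/aₙ = 9^(n+1)/(n+1)! × n!/9^n  (constant 8 cancels)
= 9/(n+1)
L = lim(n→∞) 9/(n+1) = 0
L < 1 → series CONVERGES

Converges (ratio test: L = 0 < 1)


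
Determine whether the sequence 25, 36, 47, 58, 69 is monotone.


Differences: 11, 11, 11, 11
All differences > 0 → strictly INCREASING

Monotonically increasing


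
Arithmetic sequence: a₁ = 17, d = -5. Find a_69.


aₙ = a₁ + (n-1)d
= 17 + (69-1)×-5
= 17 - 340
= -323

a_69 = -323


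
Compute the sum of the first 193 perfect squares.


n = 193
n(n+1)(2n+1)/6 = 193×194×387/6
= 14490054/6 = 2415009

Σk² = 2415009


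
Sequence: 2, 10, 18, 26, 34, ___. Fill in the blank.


Pattern: arithmetic (d=8)
Terms: 2, 10, 18, 26, 34
Next term = 42

Next term = 42


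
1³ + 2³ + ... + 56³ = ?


n(n+1)/2 = 56×57/2 = 1596
Σk³ = 1596² = 2547216

Σk³ = 2547216


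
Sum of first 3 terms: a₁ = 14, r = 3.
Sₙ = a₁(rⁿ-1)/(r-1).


Sₙ = 14×(3^3 - 1)/(3 - 1)
= 14×(27 - 1)/2
= 14×26/2
= 182

S_3 = 182


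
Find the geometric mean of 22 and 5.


GM = √(22×5) = √110 = 10.4881

GM = 10.4881


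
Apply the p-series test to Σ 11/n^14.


p-series test: Σ c/n^p converges if p > 1, diverges if p ≤ 1 (constant c > 0 doesn't affect convergence).
p = 14
14 > 1 → CONVERGES

Converges (p = 14 > 1)


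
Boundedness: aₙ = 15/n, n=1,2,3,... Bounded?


a₁ = 15, a₂ = 15/2, a₃ = 15/3, ...
0 < aₙ ≤ 15 for all n ≥ 1
Lower bound: 0, Upper bound: 15
The sequence IS bounded

Bounded (0 < aₙ ≤ 15)


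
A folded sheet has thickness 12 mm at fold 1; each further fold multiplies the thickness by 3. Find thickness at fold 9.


aₙ = a₁·r^(n-1)
= 12×3^8
= 12×6561
= 78732

a_9 = 78732


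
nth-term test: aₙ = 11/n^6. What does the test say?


lim(n→∞) 11/n^6 = 0
lim aₙ = 0 → nth-term test is INCONCLUSIVE
(Need other tests; this is actually a convergent p-series with p=6 > 1)

Inconclusive (lim aₙ = 0; need another test)


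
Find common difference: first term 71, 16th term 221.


d = (aₙ - a₁)/(n-1)
= (221 - 71)/(16-1)
= 150/15 = 10

d = 10


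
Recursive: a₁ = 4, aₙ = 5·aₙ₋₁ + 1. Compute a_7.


Computing step by step:
a_1 = 4
a_2 = 21
a_3 = 106
a_4 = 531
a_5 = 2656
a_6 = 13281
a_7 = 66406


a_7 = 66406


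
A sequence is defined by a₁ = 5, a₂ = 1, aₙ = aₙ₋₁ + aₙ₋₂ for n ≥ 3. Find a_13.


Computing iteratively: 5, 1, 6, 7, 13, 20, 33, 53, 86, 139, 225, 364, ...
a_13 = 589

a_13 = 589


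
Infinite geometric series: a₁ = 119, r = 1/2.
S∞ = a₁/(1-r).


S∞ = a₁/(1-r) = 119/(1 - 1/2)
= 119/(1/2)
= 238

S∞ = 238


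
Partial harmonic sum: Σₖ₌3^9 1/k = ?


Σₖ₌3^9 1/k = 1/3 + 1/4 + 1/5 + 1/6 + 1/7 + 1/8 + 1/9
= 3349/2520
≈ 1.329

Sum = 3349/2520 ≈ 1.329


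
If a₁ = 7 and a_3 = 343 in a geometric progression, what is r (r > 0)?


r^(n-1) = aₙ/a₁
r^2 = 343/7 = 49
r = 49^(1/2)
= ±7; taking r > 0 gives r = 7

r = 7
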